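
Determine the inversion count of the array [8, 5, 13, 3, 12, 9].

Finding inversions in [8, 5, 13, 3, 12, 9]:

(0, 1): arr[0]=8 > arr[1]=5
(0, 3): arr[0]=8 > arr[3]=3
(1, 3): arr[1]=5 > arr[3]=3
(2, 3): arr[2]=13 > arr[3]=3
(2, 4): arr[2]=13 > arr[4]=12
(2, 5): arr[2]=13 > arr[5]=9
(4, 5): arr[4]=12 > arr[5]=9

Total inversions: 7

The array has 7 inversion(s): (0,1), (0,3), (1,3), (2,3), (2,4), (2,5), (4,5). Each pair (i,j) satisfies i < j and arr[i] > arr[j].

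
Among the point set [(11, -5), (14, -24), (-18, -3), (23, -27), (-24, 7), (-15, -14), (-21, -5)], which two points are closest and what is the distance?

Computing all pairwise distances among 7 points:

d((11, -5), (14, -24)) = 19.2354
d((11, -5), (-18, -3)) = 29.0689
d((11, -5), (23, -27)) = 25.0599
d((11, -5), (-24, 7)) = 37.0
d((11, -5), (-15, -14)) = 27.5136
d((11, -5), (-21, -5)) = 32.0
d((14, -24), (-18, -3)) = 38.2753
d((14, -24), (23, -27)) = 9.4868
d((14, -24), (-24, 7)) = 49.0408
d((14, -24), (-15, -14)) = 30.6757
d((14, -24), (-21, -5)) = 39.8246
d((-18, -3), (23, -27)) = 47.5079
d((-18, -3), (-24, 7)) = 11.6619
d((-18, -3), (-15, -14)) = 11.4018
d((-18, -3), (-21, -5)) = 3.6056 <-- minimum
d((23, -27), (-24, 7)) = 58.0086
d((23, -27), (-15, -14)) = 40.1622
d((23, -27), (-21, -5)) = 49.1935
d((-24, 7), (-15, -14)) = 22.8473
d((-24, 7), (-21, -5)) = 12.3693
d((-15, -14), (-21, -5)) = 10.8167

Closest pair: (-18, -3) and (-21, -5) with distance 3.6056

The closest pair is (-18, -3) and (-21, -5) with Euclidean distance 3.6056. For 7 points, brute-force pairwise comparison is shown above. For large n, the divide-and-conquer algorithm (sort by x, recurse on halves, check the dividing strip) achieves O(n log n).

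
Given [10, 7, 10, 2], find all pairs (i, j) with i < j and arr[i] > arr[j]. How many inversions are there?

Finding inversions in [10, 7, 10, 2]:

(0, 1): arr[0]=10 > arr[1]=7
(0, 3): arr[0]=10 > arr[3]=2
(1, 3): arr[1]=7 > arr[3]=2
(2, 3): arr[2]=10 > arr[3]=2

Total inversions: 4

The array has 4 inversion(s): (0,1), (0,3), (1,3), (2,3). Each pair (i,j) satisfies i < j and arr[i] > arr[j].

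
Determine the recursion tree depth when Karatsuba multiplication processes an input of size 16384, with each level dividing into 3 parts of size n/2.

For divide and conquer with division factor 2:

Problem sizes at each level:
Level 0: 16384
Level 1: 8192
Level 2: 4096
Level 3: 2048
Level 4: 1024
Level 5: 512
Level 6: 256
Level 7: 128
Level 8: 64
Level 9: 32
Level 10: 16
Level 11: 8
Level 12: 4
Level 13: 2
Level 14: 1

The root is level 0 and the size-1 base case is level 14 (the tree spans levels 0 through 14, i.e. 15 levels counting the root), so the depth is the number of divisions: log_2(16384) = 14

The recursion tree depth is log_2(16384) = 14. At each level, the problem size is divided by 2, so it takes 14 divisions to reduce to a base case of size 1. The algorithm makes 3 recursive calls at each level.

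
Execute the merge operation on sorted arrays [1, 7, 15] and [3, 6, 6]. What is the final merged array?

Merging process:

Compare 1 vs 3: take 1 from left. Merged: [1]
Compare 7 vs 3: take 3 from right. Merged: [1, 3]
Compare 7 vs 6: take 6 from right. Merged: [1, 3, 6]
Compare 7 vs 6: take 6 from right. Merged: [1, 3, 6, 6]
Append remaining from left: [7, 15]. Merged: [1, 3, 6, 6, 7, 15]

Final merged array: [1, 3, 6, 6, 7, 15]
Total comparisons: 4

The merged array is [1, 3, 6, 6, 7, 15], requiring 4 comparisons. The merge step runs in O(n) time where n is the total number of elements.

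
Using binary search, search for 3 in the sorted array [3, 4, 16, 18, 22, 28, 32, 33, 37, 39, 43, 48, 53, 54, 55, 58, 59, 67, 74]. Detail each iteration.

Binary search for 3 in [3, 4, 16, 18, 22, 28, 32, 33, 37, 39, 43, 48, 53, 54, 55, 58, 59, 67, 74]:

lo=0, hi=18, mid=9, arr[mid]=39 -> 39 > 3, search left half
lo=0, hi=8, mid=4, arr[mid]=22 -> 22 > 3, search left half
lo=0, hi=3, mid=1, arr[mid]=4 -> 4 > 3, search left half
lo=0, hi=0, mid=0, arr[mid]=3 -> Found target at index 0!

Binary search finds 3 at index 0 after 4 comparisons. The search repeatedly halves the search space by comparing with the middle element.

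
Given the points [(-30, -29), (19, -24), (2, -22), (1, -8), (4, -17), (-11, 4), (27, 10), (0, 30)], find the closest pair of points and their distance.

Computing all pairwise distances among 8 points:

d((-30, -29), (19, -24)) = 49.2544
d((-30, -29), (2, -22)) = 32.7567
d((-30, -29), (1, -8)) = 37.4433
d((-30, -29), (4, -17)) = 36.0555
d((-30, -29), (-11, 4)) = 38.0789
d((-30, -29), (27, 10)) = 69.0652
d((-30, -29), (0, 30)) = 66.1891
d((19, -24), (2, -22)) = 17.1172
d((19, -24), (1, -8)) = 24.0832
d((19, -24), (4, -17)) = 16.5529
d((19, -24), (-11, 4)) = 41.0366
d((19, -24), (27, 10)) = 34.9285
d((19, -24), (0, 30)) = 57.2451
d((2, -22), (1, -8)) = 14.0357
d((2, -22), (4, -17)) = 5.3852 <-- minimum
d((2, -22), (-11, 4)) = 29.0689
d((2, -22), (27, 10)) = 40.6079
d((2, -22), (0, 30)) = 52.0384
d((1, -8), (4, -17)) = 9.4868
d((1, -8), (-11, 4)) = 16.9706
d((1, -8), (27, 10)) = 31.6228
d((1, -8), (0, 30)) = 38.0132
d((4, -17), (-11, 4)) = 25.807
d((4, -17), (27, 10)) = 35.4683
d((4, -17), (0, 30)) = 47.1699
d((-11, 4), (27, 10)) = 38.4708
d((-11, 4), (0, 30)) = 28.2312
d((27, 10), (0, 30)) = 33.6006

Closest pair: (2, -22) and (4, -17) with distance 5.3852

The closest pair is (2, -22) and (4, -17) with Euclidean distance 5.3852. For 8 points, brute-force pairwise comparison is shown above. For large n, the divide-and-conquer algorithm (sort by x, recurse on halves, check the dividing strip) achieves O(n log n).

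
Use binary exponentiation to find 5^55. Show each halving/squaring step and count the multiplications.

Computing 5^55 by squaring (build up from 5^1; each line after the first costs one multiplication):

5^1 = 5
5^2 = (5^1)^2 = 5^2 = 25
5^3 = 5 * 5^2 = 5 * 25 = 125
5^6 = (5^3)^2 = 125^2 = 15625
5^12 = (5^6)^2 = 15625^2 = 244140625
5^13 = 5 * 5^12 = 5 * 244140625 = 1220703125
5^26 = (5^13)^2 = 1220703125^2 = 1490116119384765625
5^27 = 5 * 5^26 = 5 * 1490116119384765625 = 7450580596923828125
5^54 = (5^27)^2 = 7450580596923828125^2 = 55511151231257827021181583404541015625
5^55 = 5 * 5^54 = 5 * 55511151231257827021181583404541015625 = 277555756156289135105907917022705078125

Result: 277555756156289135105907917022705078125
Multiplications needed: 9 (9 lines after 5^1)

5^55 = 277555756156289135105907917022705078125. Using exponentiation by squaring, this requires 9 multiplications. The key idea: if the exponent is even, square the half-power; if odd, multiply by the base once.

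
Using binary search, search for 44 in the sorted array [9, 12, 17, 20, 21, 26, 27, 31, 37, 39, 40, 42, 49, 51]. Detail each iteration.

Binary search for 44 in [9, 12, 17, 20, 21, 26, 27, 31, 37, 39, 40, 42, 49, 51]:

lo=0, hi=13, mid=6, arr[mid]=27 -> 27 < 44, search right half
lo=7, hi=13, mid=10, arr[mid]=40 -> 40 < 44, search right half
lo=11, hi=13, mid=12, arr[mid]=49 -> 49 > 44, search left half
lo=11, hi=11, mid=11, arr[mid]=42 -> 42 < 44, search right half
lo=12 > hi=11, target 44 not found

Binary search determines that 44 is not in the array after 4 comparisons. The search space was exhausted without finding the target.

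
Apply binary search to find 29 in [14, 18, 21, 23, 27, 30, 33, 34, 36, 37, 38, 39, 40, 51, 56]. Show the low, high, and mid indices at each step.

Binary search for 29 in [14, 18, 21, 23, 27, 30, 33, 34, 36, 37, 38, 39, 40, 51, 56]:

lo=0, hi=14, mid=7, arr[mid]=34 -> 34 > 29, search left half
lo=0, hi=6, mid=3, arr[mid]=23 -> 23 < 29, search right half
lo=4, hi=6, mid=5, arr[mid]=30 -> 30 > 29, search left half
lo=4, hi=4, mid=4, arr[mid]=27 -> 27 < 29, search right half
lo=5 > hi=4, target 29 not found

Binary search determines that 29 is not in the array after 4 comparisons. The search space was exhausted without finding the target.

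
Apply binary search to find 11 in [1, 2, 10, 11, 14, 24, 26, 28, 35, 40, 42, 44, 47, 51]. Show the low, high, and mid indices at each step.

Binary search for 11 in [1, 2, 10, 11, 14, 24, 26, 28, 35, 40, 42, 44, 47, 51]:

lo=0, hi=13, mid=6, arr[mid]=26 -> 26 > 11, search left half
lo=0, hi=5, mid=2, arr[mid]=10 -> 10 < 11, search right half
lo=3, hi=5, mid=4, arr[mid]=14 -> 14 > 11, search left half
lo=3, hi=3, mid=3, arr[mid]=11 -> Found target at index 3!

Binary search finds 11 at index 3 after 4 comparisons. The search repeatedly halves the search space by comparing with the middle element.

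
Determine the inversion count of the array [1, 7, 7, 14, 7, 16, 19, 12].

Finding inversions in [1, 7, 7, 14, 7, 16, 19, 12]:

(3, 4): arr[3]=14 > arr[4]=7
(3, 7): arr[3]=14 > arr[7]=12
(5, 7): arr[5]=16 > arr[7]=12
(6, 7): arr[6]=19 > arr[7]=12

Total inversions: 4

The array has 4 inversion(s): (3,4), (3,7), (5,7), (6,7). Each pair (i,j) satisfies i < j and arr[i] > arr[j].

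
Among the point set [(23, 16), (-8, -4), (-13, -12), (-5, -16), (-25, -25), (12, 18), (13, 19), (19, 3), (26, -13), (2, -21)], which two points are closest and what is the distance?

Computing all pairwise distances among 10 points:

d((23, 16), (-8, -4)) = 36.8917
d((23, 16), (-13, -12)) = 45.607
d((23, 16), (-5, -16)) = 42.5206
d((23, 16), (-25, -25)) = 63.1269
d((23, 16), (12, 18)) = 11.1803
d((23, 16), (13, 19)) = 10.4403
d((23, 16), (19, 3)) = 13.6015
d((23, 16), (26, -13)) = 29.1548
d((23, 16), (2, -21)) = 42.5441
d((-8, -4), (-13, -12)) = 9.434
d((-8, -4), (-5, -16)) = 12.3693
d((-8, -4), (-25, -25)) = 27.0185
d((-8, -4), (12, 18)) = 29.7321
d((-8, -4), (13, 19)) = 31.1448
d((-8, -4), (19, 3)) = 27.8927
d((-8, -4), (26, -13)) = 35.171
d((-8, -4), (2, -21)) = 19.7231
d((-13, -12), (-5, -16)) = 8.9443
d((-13, -12), (-25, -25)) = 17.6918
d((-13, -12), (12, 18)) = 39.0512
d((-13, -12), (13, 19)) = 40.4599
d((-13, -12), (19, 3)) = 35.3412
d((-13, -12), (26, -13)) = 39.0128
d((-13, -12), (2, -21)) = 17.4929
d((-5, -16), (-25, -25)) = 21.9317
d((-5, -16), (12, 18)) = 38.0132
d((-5, -16), (13, 19)) = 39.3573
d((-5, -16), (19, 3)) = 30.6105
d((-5, -16), (26, -13)) = 31.1448
d((-5, -16), (2, -21)) = 8.6023
d((-25, -25), (12, 18)) = 56.7274
d((-25, -25), (13, 19)) = 58.1378
d((-25, -25), (19, 3)) = 52.1536
d((-25, -25), (26, -13)) = 52.3927
d((-25, -25), (2, -21)) = 27.2947
d((12, 18), (13, 19)) = 1.4142 <-- minimum
d((12, 18), (19, 3)) = 16.5529
d((12, 18), (26, -13)) = 34.0147
d((12, 18), (2, -21)) = 40.2616
d((13, 19), (19, 3)) = 17.088
d((13, 19), (26, -13)) = 34.5398
d((13, 19), (2, -21)) = 41.4849
d((19, 3), (26, -13)) = 17.4642
d((19, 3), (2, -21)) = 29.4109
d((26, -13), (2, -21)) = 25.2982

Closest pair: (12, 18) and (13, 19) with distance 1.4142

The closest pair is (12, 18) and (13, 19) with Euclidean distance 1.4142. For 10 points, brute-force pairwise comparison is shown above. For large n, the divide-and-conquer algorithm (sort by x, recurse on halves, check the dividing strip) achieves O(n log n).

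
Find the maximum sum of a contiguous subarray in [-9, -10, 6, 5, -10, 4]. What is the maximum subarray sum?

Using Kadane's algorithm on [-9, -10, 6, 5, -10, 4]:

Scanning through the array:
Position 1 (value -10): max_ending_here = -10, max_so_far = -9
Position 2 (value 6): max_ending_here = 6, max_so_far = 6
Position 3 (value 5): max_ending_here = 11, max_so_far = 11
Position 4 (value -10): max_ending_here = 1, max_so_far = 11
Position 5 (value 4): max_ending_here = 5, max_so_far = 11

Maximum subarray: [6, 5]
Maximum sum: 11

The maximum subarray is [6, 5] with sum 11. This subarray runs from index 2 to index 3.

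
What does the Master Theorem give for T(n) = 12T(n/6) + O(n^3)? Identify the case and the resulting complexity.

Master Theorem for T(n) = 12T(n/6) + O(n^3):

a = 12, b = 6, c = 3
log_b(a) = log_6(12) = 1.3869

Case 3: c = 3 > log_6(12) = 1.3869
T(n) = O(n^3) = O(n^3)

For T(n) = 12T(n/6) + O(n^3): log_6(12) = 1.3869. This is Case 3 of the Master Theorem (c > log_b(a), work dominated by root), giving O(n^3).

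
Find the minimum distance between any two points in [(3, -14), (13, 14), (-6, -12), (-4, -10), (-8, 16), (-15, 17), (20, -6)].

Computing all pairwise distances among 7 points:

d((3, -14), (13, 14)) = 29.7321
d((3, -14), (-6, -12)) = 9.2195
d((3, -14), (-4, -10)) = 8.0623
d((3, -14), (-8, 16)) = 31.9531
d((3, -14), (-15, 17)) = 35.8469
d((3, -14), (20, -6)) = 18.7883
d((13, 14), (-6, -12)) = 32.2025
d((13, 14), (-4, -10)) = 29.4109
d((13, 14), (-8, 16)) = 21.095
d((13, 14), (-15, 17)) = 28.1603
d((13, 14), (20, -6)) = 21.1896
d((-6, -12), (-4, -10)) = 2.8284 <-- minimum
d((-6, -12), (-8, 16)) = 28.0713
d((-6, -12), (-15, 17)) = 30.3645
d((-6, -12), (20, -6)) = 26.6833
d((-4, -10), (-8, 16)) = 26.3059
d((-4, -10), (-15, 17)) = 29.1548
d((-4, -10), (20, -6)) = 24.3311
d((-8, 16), (-15, 17)) = 7.0711
d((-8, 16), (20, -6)) = 35.609
d((-15, 17), (20, -6)) = 41.8808

Closest pair: (-6, -12) and (-4, -10) with distance 2.8284

The closest pair is (-6, -12) and (-4, -10) with Euclidean distance 2.8284. For 7 points, brute-force pairwise comparison is shown above. For large n, the divide-and-conquer algorithm (sort by x, recurse on halves, check the dividing strip) achieves O(n log n).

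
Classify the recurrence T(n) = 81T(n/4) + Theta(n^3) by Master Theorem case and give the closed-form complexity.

Master Theorem for T(n) = 81T(n/4) + O(n^3):

a = 81, b = 4, c = 3
log_b(a) = log_4(81) = 3.1699

Case 1: c = 3 < log_4(81) = 3.1699
T(n) = O(n^(log_4 81))

For T(n) = 81T(n/4) + O(n^3): log_4(81) = 3.1699. This is Case 1 of the Master Theorem (c < log_b(a), work dominated by leaves), giving O(n^(log_4 81)).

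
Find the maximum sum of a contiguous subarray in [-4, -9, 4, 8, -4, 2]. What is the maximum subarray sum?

Using Kadane's algorithm on [-4, -9, 4, 8, -4, 2]:

Scanning through the array:
Position 1 (value -9): max_ending_here = -9, max_so_far = -4
Position 2 (value 4): max_ending_here = 4, max_so_far = 4
Position 3 (value 8): max_ending_here = 12, max_so_far = 12
Position 4 (value -4): max_ending_here = 8, max_so_far = 12
Position 5 (value 2): max_ending_here = 10, max_so_far = 12

Maximum subarray: [4, 8]
Maximum sum: 12

The maximum subarray is [4, 8] with sum 12. This subarray runs from index 2 to index 3.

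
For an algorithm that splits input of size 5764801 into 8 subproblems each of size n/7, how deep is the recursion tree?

For divide and conquer with division factor 7:

Problem sizes at each level:
Level 0: 5764801
Level 1: 823543
Level 2: 117649
Level 3: 16807
Level 4: 2401
Level 5: 343
Level 6: 49
Level 7: 7
Level 8: 1

The root is level 0 and the size-1 base case is level 8 (the tree spans levels 0 through 8, i.e. 9 levels counting the root), so the depth is the number of divisions: log_7(5764801) = 8

The recursion tree depth is log_7(5764801) = 8. At each level, the problem size is divided by 7, so it takes 8 divisions to reduce to a base case of size 1. The algorithm makes 8 recursive calls at each level.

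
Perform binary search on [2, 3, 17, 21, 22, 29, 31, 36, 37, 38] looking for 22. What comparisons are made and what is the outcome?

Binary search for 22 in [2, 3, 17, 21, 22, 29, 31, 36, 37, 38]:

lo=0, hi=9, mid=4, arr[mid]=22 -> Found target at index 4!

Binary search finds 22 at index 4 after 1 comparisons. The search repeatedly halves the search space by comparing with the middle element.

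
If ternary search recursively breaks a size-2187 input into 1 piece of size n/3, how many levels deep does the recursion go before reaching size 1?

For divide and conquer with division factor 3:

Problem sizes at each level:
Level 0: 2187
Level 1: 729
Level 2: 243
Level 3: 81
Level 4: 27
Level 5: 9
Level 6: 3
Level 7: 1

The root is level 0 and the size-1 base case is level 7 (the tree spans levels 0 through 7, i.e. 8 levels counting the root), so the depth is the number of divisions: log_3(2187) = 7

The recursion tree depth is log_3(2187) = 7. At each level, the problem size is divided by 3, so it takes 7 divisions to reduce to a base case of size 1. The algorithm makes 1 recursive call at each level.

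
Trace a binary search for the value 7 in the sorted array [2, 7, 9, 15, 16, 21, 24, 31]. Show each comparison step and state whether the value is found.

Binary search for 7 in [2, 7, 9, 15, 16, 21, 24, 31]:

lo=0, hi=7, mid=3, arr[mid]=15 -> 15 > 7, search left half
lo=0, hi=2, mid=1, arr[mid]=7 -> Found target at index 1!

Binary search finds 7 at index 1 after 2 comparisons. The search repeatedly halves the search space by comparing with the middle element.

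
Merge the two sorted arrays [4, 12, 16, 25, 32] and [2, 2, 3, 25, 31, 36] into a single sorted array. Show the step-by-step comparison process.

Merging process:

Compare 4 vs 2: take 2 from right. Merged: [2]
Compare 4 vs 2: take 2 from right. Merged: [2, 2]
Compare 4 vs 3: take 3 from right. Merged: [2, 2, 3]
Compare 4 vs 25: take 4 from left. Merged: [2, 2, 3, 4]
Compare 12 vs 25: take 12 from left. Merged: [2, 2, 3, 4, 12]
Compare 16 vs 25: take 16 from left. Merged: [2, 2, 3, 4, 12, 16]
Compare 25 vs 25: take 25 from left. Merged: [2, 2, 3, 4, 12, 16, 25]
Compare 32 vs 25: take 25 from right. Merged: [2, 2, 3, 4, 12, 16, 25, 25]
Compare 32 vs 31: take 31 from right. Merged: [2, 2, 3, 4, 12, 16, 25, 25, 31]
Compare 32 vs 36: take 32 from left. Merged: [2, 2, 3, 4, 12, 16, 25, 25, 31, 32]
Append remaining from right: [36]. Merged: [2, 2, 3, 4, 12, 16, 25, 25, 31, 32, 36]

Final merged array: [2, 2, 3, 4, 12, 16, 25, 25, 31, 32, 36]
Total comparisons: 10

The merged array is [2, 2, 3, 4, 12, 16, 25, 25, 31, 32, 36], requiring 10 comparisons. The merge step runs in O(n) time where n is the total number of elements.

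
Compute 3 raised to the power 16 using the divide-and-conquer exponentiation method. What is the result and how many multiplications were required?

Computing 3^16 by squaring (build up from 3^1; each line after the first costs one multiplication):

3^1 = 3
3^2 = (3^1)^2 = 3^2 = 9
3^4 = (3^2)^2 = 9^2 = 81
3^8 = (3^4)^2 = 81^2 = 6561
3^16 = (3^8)^2 = 6561^2 = 43046721

Result: 43046721
Multiplications needed: 4 (4 lines after 3^1)

3^16 = 43046721. Using exponentiation by squaring, this requires 4 multiplications. The key idea: if the exponent is even, square the half-power; if odd, multiply by the base once.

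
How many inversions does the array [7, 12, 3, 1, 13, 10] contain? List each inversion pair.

Finding inversions in [7, 12, 3, 1, 13, 10]:

(0, 2): arr[0]=7 > arr[2]=3
(0, 3): arr[0]=7 > arr[3]=1
(1, 2): arr[1]=12 > arr[2]=3
(1, 3): arr[1]=12 > arr[3]=1
(1, 5): arr[1]=12 > arr[5]=10
(2, 3): arr[2]=3 > arr[3]=1
(4, 5): arr[4]=13 > arr[5]=10

Total inversions: 7

The array has 7 inversion(s): (0,2), (0,3), (1,2), (1,3), (1,5), (2,3), (4,5). Each pair (i,j) satisfies i < j and arr[i] > arr[j].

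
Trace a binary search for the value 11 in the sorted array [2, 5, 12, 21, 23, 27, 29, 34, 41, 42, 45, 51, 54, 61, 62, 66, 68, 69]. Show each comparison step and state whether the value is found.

Binary search for 11 in [2, 5, 12, 21, 23, 27, 29, 34, 41, 42, 45, 51, 54, 61, 62, 66, 68, 69]:

lo=0, hi=17, mid=8, arr[mid]=41 -> 41 > 11, search left half
lo=0, hi=7, mid=3, arr[mid]=21 -> 21 > 11, search left half
lo=0, hi=2, mid=1, arr[mid]=5 -> 5 < 11, search right half
lo=2, hi=2, mid=2, arr[mid]=12 -> 12 > 11, search left half
lo=2 > hi=1, target 11 not found

Binary search determines that 11 is not in the array after 4 comparisons. The search space was exhausted without finding the target.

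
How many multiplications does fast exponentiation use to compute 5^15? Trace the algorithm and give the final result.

Computing 5^15 by squaring (build up from 5^1; each line after the first costs one multiplication):

5^1 = 5
5^2 = (5^1)^2 = 5^2 = 25
5^3 = 5 * 5^2 = 5 * 25 = 125
5^6 = (5^3)^2 = 125^2 = 15625
5^7 = 5 * 5^6 = 5 * 15625 = 78125
5^14 = (5^7)^2 = 78125^2 = 6103515625
5^15 = 5 * 5^14 = 5 * 6103515625 = 30517578125

Result: 30517578125
Multiplications needed: 6 (6 lines after 5^1)

5^15 = 30517578125. Using exponentiation by squaring, this requires 6 multiplications. The key idea: if the exponent is even, square the half-power; if odd, multiply by the base once.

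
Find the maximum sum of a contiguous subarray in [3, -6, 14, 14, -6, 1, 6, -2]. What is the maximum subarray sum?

Using Kadane's algorithm on [3, -6, 14, 14, -6, 1, 6, -2]:

Scanning through the array:
Position 1 (value -6): max_ending_here = -3, max_so_far = 3
Position 2 (value 14): max_ending_here = 14, max_so_far = 14
Position 3 (value 14): max_ending_here = 28, max_so_far = 28
Position 4 (value -6): max_ending_here = 22, max_so_far = 28
Position 5 (value 1): max_ending_here = 23, max_so_far = 28
Position 6 (value 6): max_ending_here = 29, max_so_far = 29
Position 7 (value -2): max_ending_here = 27, max_so_far = 29

Maximum subarray: [14, 14, -6, 1, 6]
Maximum sum: 29

The maximum subarray is [14, 14, -6, 1, 6] with sum 29. This subarray runs from index 2 to index 6.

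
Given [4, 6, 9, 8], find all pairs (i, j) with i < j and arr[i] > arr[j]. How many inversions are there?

Finding inversions in [4, 6, 9, 8]:

(2, 3): arr[2]=9 > arr[3]=8

Total inversions: 1

The array has 1 inversion(s): (2,3). Each pair (i,j) satisfies i < j and arr[i] > arr[j].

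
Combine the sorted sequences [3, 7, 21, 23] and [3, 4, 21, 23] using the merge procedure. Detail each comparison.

Merging process:

Compare 3 vs 3: take 3 from left. Merged: [3]
Compare 7 vs 3: take 3 from right. Merged: [3, 3]
Compare 7 vs 4: take 4 from right. Merged: [3, 3, 4]
Compare 7 vs 21: take 7 from left. Merged: [3, 3, 4, 7]
Compare 21 vs 21: take 21 from left. Merged: [3, 3, 4, 7, 21]
Compare 23 vs 21: take 21 from right. Merged: [3, 3, 4, 7, 21, 21]
Compare 23 vs 23: take 23 from left. Merged: [3, 3, 4, 7, 21, 21, 23]
Append remaining from right: [23]. Merged: [3, 3, 4, 7, 21, 21, 23, 23]

Final merged array: [3, 3, 4, 7, 21, 21, 23, 23]
Total comparisons: 7

The merged array is [3, 3, 4, 7, 21, 21, 23, 23], requiring 7 comparisons. The merge step runs in O(n) time where n is the total number of elements.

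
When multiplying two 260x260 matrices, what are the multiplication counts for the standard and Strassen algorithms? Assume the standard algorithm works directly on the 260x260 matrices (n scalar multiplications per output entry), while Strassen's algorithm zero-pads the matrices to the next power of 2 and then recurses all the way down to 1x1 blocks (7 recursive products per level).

Matrix multiplication for 260x260 matrices:

Strassen's algorithm requires power-of-2 dimensions. Pad 260x260 to 512x512 (next power of 2).

Standard algorithm: 260^3 = 17576000 multiplications
Strassen's algorithm: 7^(log2(512)) = 7^9 = 40353607 multiplications
Difference: 17576000 - 40353607 = -22777607 (Strassen uses MORE here due to padding overhead — for small or just-over-power-of-2 n, padding can outweigh the per-level savings)

Standard: 17576000 multiplications (260^3). Strassen: 40353607 multiplications (7^9, after padding to 512x512). Strassen reduces 8 recursive multiplications to 7 at each level.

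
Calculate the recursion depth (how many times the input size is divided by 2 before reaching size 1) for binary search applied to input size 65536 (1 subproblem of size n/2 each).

For divide and conquer with division factor 2:

Problem sizes at each level:
Level 0: 65536
Level 1: 32768
Level 2: 16384
Level 3: 8192
Level 4: 4096
Level 5: 2048
Level 6: 1024
Level 7: 512
Level 8: 256
Level 9: 128
Level 10: 64
Level 11: 32
Level 12: 16
Level 13: 8
Level 14: 4
Level 15: 2
Level 16: 1

The root is level 0 and the size-1 base case is level 16 (the tree spans levels 0 through 16, i.e. 17 levels counting the root), so the depth is the number of divisions: log_2(65536) = 16

The recursion tree depth is log_2(65536) = 16. At each level, the problem size is divided by 2, so it takes 16 divisions to reduce to a base case of size 1. The algorithm makes 1 recursive call at each level.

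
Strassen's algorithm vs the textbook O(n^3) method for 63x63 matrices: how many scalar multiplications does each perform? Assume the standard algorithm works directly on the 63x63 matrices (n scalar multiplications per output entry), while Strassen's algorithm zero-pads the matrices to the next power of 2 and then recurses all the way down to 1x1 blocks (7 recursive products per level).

Matrix multiplication for 63x63 matrices:

Strassen's algorithm requires power-of-2 dimensions. Pad 63x63 to 64x64 (next power of 2).

Standard algorithm: 63^3 = 250047 multiplications
Strassen's algorithm: 7^(log2(64)) = 7^6 = 117649 multiplications
Savings: 250047 - 117649 = 132398 multiplications

Standard: 250047 multiplications (63^3). Strassen: 117649 multiplications (7^6, after padding to 64x64). Strassen reduces 8 recursive multiplications to 7 at each level.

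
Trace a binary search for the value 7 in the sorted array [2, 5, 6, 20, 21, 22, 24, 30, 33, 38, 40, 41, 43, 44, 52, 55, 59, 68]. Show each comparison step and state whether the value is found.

Binary search for 7 in [2, 5, 6, 20, 21, 22, 24, 30, 33, 38, 40, 41, 43, 44, 52, 55, 59, 68]:

lo=0, hi=17, mid=8, arr[mid]=33 -> 33 > 7, search left half
lo=0, hi=7, mid=3, arr[mid]=20 -> 20 > 7, search left half
lo=0, hi=2, mid=1, arr[mid]=5 -> 5 < 7, search right half
lo=2, hi=2, mid=2, arr[mid]=6 -> 6 < 7, search right half
lo=3 > hi=2, target 7 not found

Binary search determines that 7 is not in the array after 4 comparisons. The search space was exhausted without finding the target.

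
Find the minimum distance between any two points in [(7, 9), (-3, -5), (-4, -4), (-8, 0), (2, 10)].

Computing all pairwise distances among 5 points:

d((7, 9), (-3, -5)) = 17.2047
d((7, 9), (-4, -4)) = 17.0294
d((7, 9), (-8, 0)) = 17.4929
d((7, 9), (2, 10)) = 5.099
d((-3, -5), (-4, -4)) = 1.4142 <-- minimum
d((-3, -5), (-8, 0)) = 7.0711
d((-3, -5), (2, 10)) = 15.8114
d((-4, -4), (-8, 0)) = 5.6569
d((-4, -4), (2, 10)) = 15.2315
d((-8, 0), (2, 10)) = 14.1421

Closest pair: (-3, -5) and (-4, -4) with distance 1.4142

The closest pair is (-3, -5) and (-4, -4) with Euclidean distance 1.4142. For 5 points, brute-force pairwise comparison is shown above. For large n, the divide-and-conquer algorithm (sort by x, recurse on halves, check the dividing strip) achieves O(n log n).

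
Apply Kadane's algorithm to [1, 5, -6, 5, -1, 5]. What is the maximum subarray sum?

Using Kadane's algorithm on [1, 5, -6, 5, -1, 5]:

Scanning through the array:
Position 1 (value 5): max_ending_here = 6, max_so_far = 6
Position 2 (value -6): max_ending_here = 0, max_so_far = 6
Position 3 (value 5): max_ending_here = 5, max_so_far = 6
Position 4 (value -1): max_ending_here = 4, max_so_far = 6
Position 5 (value 5): max_ending_here = 9, max_so_far = 9

Maximum subarray: [1, 5, -6, 5, -1, 5]
Maximum sum: 9

The maximum subarray is [1, 5, -6, 5, -1, 5] with sum 9. This subarray runs from index 0 to index 5.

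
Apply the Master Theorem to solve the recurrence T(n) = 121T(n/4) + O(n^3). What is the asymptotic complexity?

Master Theorem for T(n) = 121T(n/4) + O(n^3):

a = 121, b = 4, c = 3
log_b(a) = log_4(121) = 3.4594

Case 1: c = 3 < log_4(121) = 3.4594
T(n) = O(n^(log_4 121))

For T(n) = 121T(n/4) + O(n^3): log_4(121) = 3.4594. This is Case 1 of the Master Theorem (c < log_b(a), work dominated by leaves), giving O(n^(log_4 121)).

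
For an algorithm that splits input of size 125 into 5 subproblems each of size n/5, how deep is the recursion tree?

For divide and conquer with division factor 5:

Problem sizes at each level:
Level 0: 125
Level 1: 25
Level 2: 5
Level 3: 1

The root is level 0 and the size-1 base case is level 3 (the tree spans levels 0 through 3, i.e. 4 levels counting the root), so the depth is the number of divisions: log_5(125) = 3

The recursion tree depth is log_5(125) = 3. At each level, the problem size is divided by 5, so it takes 3 divisions to reduce to a base case of size 1. The algorithm makes 5 recursive calls at each level.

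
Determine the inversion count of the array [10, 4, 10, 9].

Finding inversions in [10, 4, 10, 9]:

(0, 1): arr[0]=10 > arr[1]=4
(0, 3): arr[0]=10 > arr[3]=9
(2, 3): arr[2]=10 > arr[3]=9

Total inversions: 3

The array has 3 inversion(s): (0,1), (0,3), (2,3). Each pair (i,j) satisfies i < j and arr[i] > arr[j].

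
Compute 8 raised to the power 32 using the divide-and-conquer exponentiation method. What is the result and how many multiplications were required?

Computing 8^32 by squaring (build up from 8^1; each line after the first costs one multiplication):

8^1 = 8
8^2 = (8^1)^2 = 8^2 = 64
8^4 = (8^2)^2 = 64^2 = 4096
8^8 = (8^4)^2 = 4096^2 = 16777216
8^16 = (8^8)^2 = 16777216^2 = 281474976710656
8^32 = (8^16)^2 = 281474976710656^2 = 79228162514264337593543950336

Result: 79228162514264337593543950336
Multiplications needed: 5 (5 lines after 8^1)

8^32 = 79228162514264337593543950336. Using exponentiation by squaring, this requires 5 multiplications. The key idea: if the exponent is even, square the half-power; if odd, multiply by the base once.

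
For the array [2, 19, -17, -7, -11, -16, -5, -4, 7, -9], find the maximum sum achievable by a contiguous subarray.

Using Kadane's algorithm on [2, 19, -17, -7, -11, -16, -5, -4, 7, -9]:

Scanning through the array:
Position 1 (value 19): max_ending_here = 21, max_so_far = 21
Position 2 (value -17): max_ending_here = 4, max_so_far = 21
Position 3 (value -7): max_ending_here = -3, max_so_far = 21
Position 4 (value -11): max_ending_here = -11, max_so_far = 21
Position 5 (value -16): max_ending_here = -16, max_so_far = 21
Position 6 (value -5): max_ending_here = -5, max_so_far = 21
Position 7 (value -4): max_ending_here = -4, max_so_far = 21
Position 8 (value 7): max_ending_here = 7, max_so_far = 21
Position 9 (value -9): max_ending_here = -2, max_so_far = 21

Maximum subarray: [2, 19]
Maximum sum: 21

The maximum subarray is [2, 19] with sum 21. This subarray runs from index 0 to index 1.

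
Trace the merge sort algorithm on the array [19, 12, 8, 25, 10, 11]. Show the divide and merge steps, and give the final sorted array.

Merge sort trace:

Split: [19, 12, 8, 25, 10, 11] -> [19, 12, 8] and [25, 10, 11]
  Split: [19, 12, 8] -> [19] and [12, 8]
    Split: [12, 8] -> [12] and [8]
    Merge: [12] + [8] -> [8, 12]
  Merge: [19] + [8, 12] -> [8, 12, 19]
  Split: [25, 10, 11] -> [25] and [10, 11]
    Split: [10, 11] -> [10] and [11]
    Merge: [10] + [11] -> [10, 11]
  Merge: [25] + [10, 11] -> [10, 11, 25]
Merge: [8, 12, 19] + [10, 11, 25] -> [8, 10, 11, 12, 19, 25]

Final sorted array: [8, 10, 11, 12, 19, 25]

The merge sort proceeds by recursively splitting the array and merging sorted halves.
After all merges, the sorted array is [8, 10, 11, 12, 19, 25].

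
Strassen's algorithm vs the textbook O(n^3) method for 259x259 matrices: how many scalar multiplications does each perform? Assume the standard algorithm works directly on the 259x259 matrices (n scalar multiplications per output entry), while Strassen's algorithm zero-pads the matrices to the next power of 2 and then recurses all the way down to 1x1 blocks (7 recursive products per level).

Matrix multiplication for 259x259 matrices:

Strassen's algorithm requires power-of-2 dimensions. Pad 259x259 to 512x512 (next power of 2).

Standard algorithm: 259^3 = 17373979 multiplications
Strassen's algorithm: 7^(log2(512)) = 7^9 = 40353607 multiplications
Difference: 17373979 - 40353607 = -22979628 (Strassen uses MORE here due to padding overhead — for small or just-over-power-of-2 n, padding can outweigh the per-level savings)

Standard: 17373979 multiplications (259^3). Strassen: 40353607 multiplications (7^9, after padding to 512x512). Strassen reduces 8 recursive multiplications to 7 at each level.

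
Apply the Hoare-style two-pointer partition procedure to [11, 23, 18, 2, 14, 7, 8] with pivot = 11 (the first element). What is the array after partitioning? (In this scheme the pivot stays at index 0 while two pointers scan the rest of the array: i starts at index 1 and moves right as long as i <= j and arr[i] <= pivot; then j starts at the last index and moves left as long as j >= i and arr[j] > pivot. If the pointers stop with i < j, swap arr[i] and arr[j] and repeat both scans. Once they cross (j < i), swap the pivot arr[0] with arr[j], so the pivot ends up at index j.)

Hoare-style two-pointer partition with pivot = 11:

Initial array: [11, 23, 18, 2, 14, 7, 8]

Pointers start at i = 1, j = 6.
i stops at index 1 (arr[1]=23 > 11), j stops at index 6 (arr[6]=8 <= 11): swap arr[1] and arr[6], array becomes [11, 8, 18, 2, 14, 7, 23]
i stops at index 2 (arr[2]=18 > 11), j stops at index 5 (arr[5]=7 <= 11): swap arr[2] and arr[5], array becomes [11, 8, 7, 2, 14, 18, 23]
i ends at 4, j ends at 3: the pointers have crossed (j < i), so scanning stops.

Swap pivot arr[0] with arr[3] to place pivot at position 3: [2, 8, 7, 11, 14, 18, 23]
Pivot position: 3

After partitioning with pivot 11, the array becomes [2, 8, 7, 11, 14, 18, 23]. The pivot is placed at index 3. All elements to the left of the pivot are <= 11, and all elements to the right are > 11.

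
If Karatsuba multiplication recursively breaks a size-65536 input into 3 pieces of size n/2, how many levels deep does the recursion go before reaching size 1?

For divide and conquer with division factor 2:

Problem sizes at each level:
Level 0: 65536
Level 1: 32768
Level 2: 16384
Level 3: 8192
Level 4: 4096
Level 5: 2048
Level 6: 1024
Level 7: 512
Level 8: 256
Level 9: 128
Level 10: 64
Level 11: 32
Level 12: 16
Level 13: 8
Level 14: 4
Level 15: 2
Level 16: 1

The root is level 0 and the size-1 base case is level 16 (the tree spans levels 0 through 16, i.e. 17 levels counting the root), so the depth is the number of divisions: log_2(65536) = 16

The recursion tree depth is log_2(65536) = 16. At each level, the problem size is divided by 2, so it takes 16 divisions to reduce to a base case of size 1. The algorithm makes 3 recursive calls at each level.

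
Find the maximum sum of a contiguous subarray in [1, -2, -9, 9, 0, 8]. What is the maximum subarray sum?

Using Kadane's algorithm on [1, -2, -9, 9, 0, 8]:

Scanning through the array:
Position 1 (value -2): max_ending_here = -1, max_so_far = 1
Position 2 (value -9): max_ending_here = -9, max_so_far = 1
Position 3 (value 9): max_ending_here = 9, max_so_far = 9
Position 4 (value 0): max_ending_here = 9, max_so_far = 9
Position 5 (value 8): max_ending_here = 17, max_so_far = 17

Maximum subarray: [9, 0, 8]
Maximum sum: 17

The maximum subarray is [9, 0, 8] with sum 17. This subarray runs from index 3 to index 5.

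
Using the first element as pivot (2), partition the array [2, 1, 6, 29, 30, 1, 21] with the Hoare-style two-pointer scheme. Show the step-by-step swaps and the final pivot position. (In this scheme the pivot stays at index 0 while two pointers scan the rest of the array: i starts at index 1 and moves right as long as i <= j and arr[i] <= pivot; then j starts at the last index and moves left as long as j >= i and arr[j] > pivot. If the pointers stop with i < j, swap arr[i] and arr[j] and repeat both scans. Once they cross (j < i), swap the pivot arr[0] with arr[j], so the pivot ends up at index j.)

Hoare-style two-pointer partition with pivot = 2:

Initial array: [2, 1, 6, 29, 30, 1, 21]

Pointers start at i = 1, j = 6.
i stops at index 2 (arr[2]=6 > 2), j stops at index 5 (arr[5]=1 <= 2): swap arr[2] and arr[5], array becomes [2, 1, 1, 29, 30, 6, 21]
i ends at 3, j ends at 2: the pointers have crossed (j < i), so scanning stops.

Swap pivot arr[0] with arr[2] to place pivot at position 2: [1, 1, 2, 29, 30, 6, 21]
Pivot position: 2

After partitioning with pivot 2, the array becomes [1, 1, 2, 29, 30, 6, 21]. The pivot is placed at index 2. All elements to the left of the pivot are <= 2, and all elements to the right are > 2.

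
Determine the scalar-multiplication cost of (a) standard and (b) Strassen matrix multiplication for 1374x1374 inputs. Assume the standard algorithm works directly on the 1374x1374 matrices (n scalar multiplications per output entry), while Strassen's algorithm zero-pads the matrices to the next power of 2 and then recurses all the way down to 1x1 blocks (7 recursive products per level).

Matrix multiplication for 1374x1374 matrices:

Strassen's algorithm requires power-of-2 dimensions. Pad 1374x1374 to 2048x2048 (next power of 2).

Standard algorithm: 1374^3 = 2593941624 multiplications
Strassen's algorithm: 7^(log2(2048)) = 7^11 = 1977326743 multiplications
Savings: 2593941624 - 1977326743 = 616614881 multiplications

Standard: 2593941624 multiplications (1374^3). Strassen: 1977326743 multiplications (7^11, after padding to 2048x2048). Strassen reduces 8 recursive multiplications to 7 at each level.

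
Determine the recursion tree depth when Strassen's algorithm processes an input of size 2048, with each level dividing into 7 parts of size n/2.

For divide and conquer with division factor 2:

Problem sizes at each level:
Level 0: 2048
Level 1: 1024
Level 2: 512
Level 3: 256
Level 4: 128
Level 5: 64
Level 6: 32
Level 7: 16
Level 8: 8
Level 9: 4
Level 10: 2
Level 11: 1

The root is level 0 and the size-1 base case is level 11 (the tree spans levels 0 through 11, i.e. 12 levels counting the root), so the depth is the number of divisions: log_2(2048) = 11

The recursion tree depth is log_2(2048) = 11. At each level, the problem size is divided by 2, so it takes 11 divisions to reduce to a base case of size 1. The algorithm makes 7 recursive calls at each level.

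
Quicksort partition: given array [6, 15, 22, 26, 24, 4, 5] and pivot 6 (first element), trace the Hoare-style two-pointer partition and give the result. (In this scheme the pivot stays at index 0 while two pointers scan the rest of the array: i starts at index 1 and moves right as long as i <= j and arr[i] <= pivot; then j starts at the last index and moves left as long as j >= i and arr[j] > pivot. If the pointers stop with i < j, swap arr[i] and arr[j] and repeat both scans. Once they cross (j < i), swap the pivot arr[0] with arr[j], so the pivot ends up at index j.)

Hoare-style two-pointer partition with pivot = 6:

Initial array: [6, 15, 22, 26, 24, 4, 5]

Pointers start at i = 1, j = 6.
i stops at index 1 (arr[1]=15 > 6), j stops at index 6 (arr[6]=5 <= 6): swap arr[1] and arr[6], array becomes [6, 5, 22, 26, 24, 4, 15]
i stops at index 2 (arr[2]=22 > 6), j stops at index 5 (arr[5]=4 <= 6): swap arr[2] and arr[5], array becomes [6, 5, 4, 26, 24, 22, 15]
i ends at 3, j ends at 2: the pointers have crossed (j < i), so scanning stops.

Swap pivot arr[0] with arr[2] to place pivot at position 2: [4, 5, 6, 26, 24, 22, 15]
Pivot position: 2

After partitioning with pivot 6, the array becomes [4, 5, 6, 26, 24, 22, 15]. The pivot is placed at index 2. All elements to the left of the pivot are <= 6, and all elements to the right are > 6.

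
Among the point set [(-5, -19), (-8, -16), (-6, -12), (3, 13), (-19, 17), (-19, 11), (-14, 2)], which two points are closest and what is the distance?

Computing all pairwise distances among 7 points:

d((-5, -19), (-8, -16)) = 4.2426 <-- minimum
d((-5, -19), (-6, -12)) = 7.0711
d((-5, -19), (3, 13)) = 32.9848
d((-5, -19), (-19, 17)) = 38.6264
d((-5, -19), (-19, 11)) = 33.1059
d((-5, -19), (-14, 2)) = 22.8473
d((-8, -16), (-6, -12)) = 4.4721
d((-8, -16), (3, 13)) = 31.0161
d((-8, -16), (-19, 17)) = 34.7851
d((-8, -16), (-19, 11)) = 29.1548
d((-8, -16), (-14, 2)) = 18.9737
d((-6, -12), (3, 13)) = 26.5707
d((-6, -12), (-19, 17)) = 31.7805
d((-6, -12), (-19, 11)) = 26.4197
d((-6, -12), (-14, 2)) = 16.1245
d((3, 13), (-19, 17)) = 22.3607
d((3, 13), (-19, 11)) = 22.0907
d((3, 13), (-14, 2)) = 20.2485
d((-19, 17), (-19, 11)) = 6.0
d((-19, 17), (-14, 2)) = 15.8114
d((-19, 11), (-14, 2)) = 10.2956

Closest pair: (-5, -19) and (-8, -16) with distance 4.2426

The closest pair is (-5, -19) and (-8, -16) with Euclidean distance 4.2426. For 7 points, brute-force pairwise comparison is shown above. For large n, the divide-and-conquer algorithm (sort by x, recurse on halves, check the dividing strip) achieves O(n log n).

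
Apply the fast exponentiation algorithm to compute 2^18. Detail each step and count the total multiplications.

Computing 2^18 by squaring (build up from 2^1; each line after the first costs one multiplication):

2^1 = 2
2^2 = (2^1)^2 = 2^2 = 4
2^4 = (2^2)^2 = 4^2 = 16
2^8 = (2^4)^2 = 16^2 = 256
2^9 = 2 * 2^8 = 2 * 256 = 512
2^18 = (2^9)^2 = 512^2 = 262144

Result: 262144
Multiplications needed: 5 (5 lines after 2^1)

2^18 = 262144. Using exponentiation by squaring, this requires 5 multiplications. The key idea: if the exponent is even, square the half-power; if odd, multiply by the base once.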